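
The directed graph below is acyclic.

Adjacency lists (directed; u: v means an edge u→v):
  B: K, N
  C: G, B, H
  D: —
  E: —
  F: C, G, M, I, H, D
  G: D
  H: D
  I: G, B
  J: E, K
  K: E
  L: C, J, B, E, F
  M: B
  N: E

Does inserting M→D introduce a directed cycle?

No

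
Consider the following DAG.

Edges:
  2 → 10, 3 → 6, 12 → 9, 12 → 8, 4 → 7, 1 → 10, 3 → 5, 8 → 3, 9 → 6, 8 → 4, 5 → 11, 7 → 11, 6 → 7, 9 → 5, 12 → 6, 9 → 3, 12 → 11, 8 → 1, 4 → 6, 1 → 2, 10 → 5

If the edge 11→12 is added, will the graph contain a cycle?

Yes

Adding 11→12 creates a cycle iff 12 can already reach 11.
Path from 12: 12 → 11.
So 12 → … → 11 → 12 is a cycle.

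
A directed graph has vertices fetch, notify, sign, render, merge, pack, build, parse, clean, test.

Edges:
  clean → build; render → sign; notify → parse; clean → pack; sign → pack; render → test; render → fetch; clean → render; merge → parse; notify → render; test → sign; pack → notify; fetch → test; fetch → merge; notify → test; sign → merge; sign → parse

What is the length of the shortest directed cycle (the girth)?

4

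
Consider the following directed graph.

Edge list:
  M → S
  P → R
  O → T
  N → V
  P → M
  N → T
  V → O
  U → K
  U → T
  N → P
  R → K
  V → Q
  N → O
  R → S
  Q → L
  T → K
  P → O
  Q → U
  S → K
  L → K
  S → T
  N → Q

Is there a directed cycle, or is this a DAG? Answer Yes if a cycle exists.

No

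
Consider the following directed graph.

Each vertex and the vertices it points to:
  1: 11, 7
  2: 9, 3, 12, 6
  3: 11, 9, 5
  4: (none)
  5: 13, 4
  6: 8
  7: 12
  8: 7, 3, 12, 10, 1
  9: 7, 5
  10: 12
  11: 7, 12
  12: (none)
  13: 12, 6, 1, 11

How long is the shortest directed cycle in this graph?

5

For each vertex v, BFS finds the shortest path from v back to v.
The shortest such closed walk is 5 → 13 → 6 → 8 → 3 → 5, length 5.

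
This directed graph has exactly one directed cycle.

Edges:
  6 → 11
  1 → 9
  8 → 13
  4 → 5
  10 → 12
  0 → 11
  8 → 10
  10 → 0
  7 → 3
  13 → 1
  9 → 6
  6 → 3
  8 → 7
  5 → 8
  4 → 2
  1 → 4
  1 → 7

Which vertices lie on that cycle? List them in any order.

DFS with gray/black marking from 8:
8 gray
  10 gray
    0 gray
      11 gray
      11 black
    0 black
    12 gray
    12 black
  10 black
  13 gray
    1 gray
      4 gray
        2 gray
        2 black
        5 gray
          5→8: 8 is gray → back edge
Back edge closes the cycle 8 → 13 → 1 → 4 → 5 → 8; its vertices are {1, 4, 5, 8, 13}.

1, 4, 5, 8, 13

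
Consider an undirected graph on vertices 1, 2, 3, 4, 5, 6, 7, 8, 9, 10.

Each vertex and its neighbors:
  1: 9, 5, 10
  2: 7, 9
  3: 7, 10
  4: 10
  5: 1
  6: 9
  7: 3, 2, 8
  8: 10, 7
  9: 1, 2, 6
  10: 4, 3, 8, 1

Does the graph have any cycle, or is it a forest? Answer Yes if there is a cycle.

DFS, tracking each vertex's parent; an edge to a visited non-parent vertex closes a cycle.
Start from 3:
visit 3 (parent –)
  visit 7 (parent 3)
    7–3: parent, skip
    visit 2 (parent 7)
      2–7: parent, skip
      visit 9 (parent 2)
        visit 1 (parent 9)
          1–9: parent, skip
          visit 5 (parent 1)
            5–1: parent, skip
          visit 10 (parent 1)
            visit 4 (parent 10)
              4–10: parent, skip
            10–3: 3 visited and ≠ parent → cycle
Cycle: 3 – 7 – 2 – 9 – 1 – 10 – 3.

Yes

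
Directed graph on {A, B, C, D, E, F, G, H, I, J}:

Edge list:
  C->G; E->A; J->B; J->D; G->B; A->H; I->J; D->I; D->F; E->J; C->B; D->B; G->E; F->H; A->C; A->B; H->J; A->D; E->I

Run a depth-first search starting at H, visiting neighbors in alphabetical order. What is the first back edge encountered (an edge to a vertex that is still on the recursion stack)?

F→H

DFS from H (visiting neighbors in alphabetical order); mark gray on enter, black on exit:
H gray
  J gray
    B gray
    B black
    D gray
      D→B: B black — skip
      F gray
        F→H: H is gray → back edge
First back edge: F → H.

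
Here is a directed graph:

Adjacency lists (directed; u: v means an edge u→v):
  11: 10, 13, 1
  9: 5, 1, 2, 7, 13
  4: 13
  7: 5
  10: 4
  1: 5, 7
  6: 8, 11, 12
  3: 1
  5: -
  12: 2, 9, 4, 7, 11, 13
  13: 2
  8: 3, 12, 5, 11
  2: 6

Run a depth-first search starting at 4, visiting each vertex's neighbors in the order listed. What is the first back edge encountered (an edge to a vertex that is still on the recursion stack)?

12->2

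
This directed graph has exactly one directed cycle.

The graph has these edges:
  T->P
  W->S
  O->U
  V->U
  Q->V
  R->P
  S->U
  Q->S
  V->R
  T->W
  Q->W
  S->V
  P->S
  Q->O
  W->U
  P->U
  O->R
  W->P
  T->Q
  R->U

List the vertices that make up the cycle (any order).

DFS with gray/black marking from P:
P gray
  S gray
    V gray
      U gray
      U black
      R gray
        R→P: P is gray → back edge
Back edge closes the cycle P → S → V → R → P; its vertices are {P, R, S, V}.

P, R, S, V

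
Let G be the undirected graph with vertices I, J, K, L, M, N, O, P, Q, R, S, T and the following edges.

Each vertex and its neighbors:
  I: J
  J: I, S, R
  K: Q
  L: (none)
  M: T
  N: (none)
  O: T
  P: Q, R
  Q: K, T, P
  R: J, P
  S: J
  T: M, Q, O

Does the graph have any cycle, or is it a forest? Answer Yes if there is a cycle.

No

DFS, tracking each vertex's parent; an edge to a visited non-parent vertex closes a cycle.
Start from L:
visit L (parent –)
visit I (parent –)
  visit J (parent I)
    J–I: parent, skip
    visit S (parent J)
      S–J: parent, skip
    visit R (parent J)
      R–J: parent, skip
      visit P (parent R)
        visit Q (parent P)
          visit K (parent Q)
            K–Q: parent, skip
          visit T (parent Q)
            visit M (parent T)
              M–T: parent, skip
            T–Q: parent, skip
            visit O (parent T)
              O–T: parent, skip
          Q–P: parent, skip
        P–R: parent, skip
visit N (parent –)
No non-parent visited neighbor found — the graph is a forest.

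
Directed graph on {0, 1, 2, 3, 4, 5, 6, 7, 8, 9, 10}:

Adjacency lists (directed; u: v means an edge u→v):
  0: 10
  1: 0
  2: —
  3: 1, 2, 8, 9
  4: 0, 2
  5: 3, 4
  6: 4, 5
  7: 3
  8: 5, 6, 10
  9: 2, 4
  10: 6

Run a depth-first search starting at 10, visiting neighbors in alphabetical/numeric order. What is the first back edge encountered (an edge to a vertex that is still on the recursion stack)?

0->10

DFS from 10 (visiting neighbors in alphabetical/numeric order); mark gray on enter, black on exit:
10 gray
  6 gray
    4 gray
      0 gray
        0→10: 10 is gray → back edge
First back edge: 0 → 10.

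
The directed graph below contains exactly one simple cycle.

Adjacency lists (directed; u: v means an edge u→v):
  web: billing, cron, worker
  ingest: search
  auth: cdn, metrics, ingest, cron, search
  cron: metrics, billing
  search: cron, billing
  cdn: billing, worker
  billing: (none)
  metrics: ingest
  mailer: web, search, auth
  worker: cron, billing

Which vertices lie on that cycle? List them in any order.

cron, ingest, search, metrics

DFS with gray/black marking from metrics:
metrics gray
  ingest gray
    search gray
      cron gray
        cron→metrics: metrics is gray → back edge
Back edge closes the cycle metrics → ingest → search → cron → metrics; its vertices are {cron, ingest, search, metrics}.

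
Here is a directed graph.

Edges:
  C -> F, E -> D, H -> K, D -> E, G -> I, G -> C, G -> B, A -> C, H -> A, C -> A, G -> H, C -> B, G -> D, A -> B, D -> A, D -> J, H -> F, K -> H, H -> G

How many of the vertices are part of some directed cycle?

7

A vertex is on a directed cycle iff it belongs to a strongly connected component of size ≥ 2 (or has a self-loop).
The vertices on cycles are {A, C, D, E, G, H, K} — 7 in total.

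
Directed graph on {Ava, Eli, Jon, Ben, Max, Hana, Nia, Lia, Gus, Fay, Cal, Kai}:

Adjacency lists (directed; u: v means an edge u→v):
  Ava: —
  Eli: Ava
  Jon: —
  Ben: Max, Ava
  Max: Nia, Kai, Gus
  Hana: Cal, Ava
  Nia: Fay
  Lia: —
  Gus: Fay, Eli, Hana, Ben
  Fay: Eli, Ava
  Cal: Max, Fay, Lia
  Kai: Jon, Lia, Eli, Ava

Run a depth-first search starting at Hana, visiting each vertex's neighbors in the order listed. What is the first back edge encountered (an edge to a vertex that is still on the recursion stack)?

DFS from Hana (visiting each vertex's neighbors in the order listed); mark gray on enter, black on exit:
Hana gray
  Cal gray
    Max gray
      Nia gray
        Fay gray
          Eli gray
            Ava gray
            Ava black
          Eli black
          Fay→Ava: Ava black — skip
        Fay black
      Nia black
      Kai gray
        Jon gray
        Jon black
        Lia gray
        Lia black
        Kai→Eli: Eli black — skip
        Kai→Ava: Ava black — skip
      Kai black
      Gus gray
        Gus→Fay: Fay black — skip
        Gus→Eli: Eli black — skip
        Gus→Hana: Hana is gray → back edge
First back edge: Gus → Hana.

Gus→Hana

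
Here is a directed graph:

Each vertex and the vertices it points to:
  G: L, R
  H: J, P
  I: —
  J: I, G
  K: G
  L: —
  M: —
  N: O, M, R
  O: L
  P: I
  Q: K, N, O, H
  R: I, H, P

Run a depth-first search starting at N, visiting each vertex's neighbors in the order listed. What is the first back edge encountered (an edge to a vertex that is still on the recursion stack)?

G→R

DFS from N (visiting each vertex's neighbors in the order listed); mark gray on enter, black on exit:
N gray
  O gray
    L gray
    L black
  O black
  M gray
  M black
  R gray
    I gray
    I black
    H gray
      J gray
        J→I: I black — skip
        G gray
          G→L: L black — skip
          G→R: R is gray → back edge
First back edge: G → R.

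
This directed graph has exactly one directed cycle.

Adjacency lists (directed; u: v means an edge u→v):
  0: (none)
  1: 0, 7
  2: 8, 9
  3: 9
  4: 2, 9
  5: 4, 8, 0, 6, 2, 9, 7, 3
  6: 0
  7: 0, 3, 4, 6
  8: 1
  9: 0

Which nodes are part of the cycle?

1, 2, 4, 7, 8

DFS with gray/black marking from 7:
7 gray
  0 gray
  0 black
  3 gray
    9 gray
      9→0: 0 black — skip
    9 black
  3 black
  4 gray
    2 gray
      8 gray
        1 gray
          1→0: 0 black — skip
          1→7: 7 is gray → back edge
Back edge closes the cycle 7 → 4 → 2 → 8 → 1 → 7; its vertices are {1, 2, 4, 7, 8}.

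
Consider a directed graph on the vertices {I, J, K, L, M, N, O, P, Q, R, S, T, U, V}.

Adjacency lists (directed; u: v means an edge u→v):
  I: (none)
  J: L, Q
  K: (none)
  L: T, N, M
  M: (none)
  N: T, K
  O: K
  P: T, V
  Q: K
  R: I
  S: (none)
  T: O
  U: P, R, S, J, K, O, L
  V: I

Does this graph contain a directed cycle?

DFS with white/gray/black marking, starting from O:
O gray
  K gray
  K black
O black
I gray
I black
J gray
  L gray
    T gray
      T→O: O black — skip
    T black
    N gray
      N→T: T black — skip
      N→K: K black — skip
    N black
    M gray
    M black
  L black
  Q gray
    Q→K: K black — skip
  Q black
J black
P gray
  P→T: T black — skip
  V gray
    V→I: I black — skip
  V black
P black
R gray
  R→I: I black — skip
R black
S gray
S black
U gray
  U→P: P black — skip
  U→R: R black — skip
  U→S: S black — skip
  U→J: J black — skip
  U→K: K black — skip
  U→O: O black — skip
  U→L: L black — skip
U black
Every edge goes to a white or black vertex — no back edge, so the graph is acyclic.

No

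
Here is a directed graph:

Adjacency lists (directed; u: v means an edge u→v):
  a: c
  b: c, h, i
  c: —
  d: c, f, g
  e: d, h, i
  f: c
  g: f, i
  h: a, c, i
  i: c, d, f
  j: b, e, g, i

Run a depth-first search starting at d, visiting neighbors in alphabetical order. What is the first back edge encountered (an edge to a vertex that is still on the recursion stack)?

i->d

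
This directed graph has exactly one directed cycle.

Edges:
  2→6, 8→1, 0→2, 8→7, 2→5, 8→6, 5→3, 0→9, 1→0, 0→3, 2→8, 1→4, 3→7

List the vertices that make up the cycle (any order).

0, 1, 2, 8

DFS with gray/black marking from 0:
0 gray
  2 gray
    6 gray
    6 black
    5 gray
      3 gray
        7 gray
        7 black
      3 black
    5 black
    8 gray
      1 gray
        4 gray
        4 black
        1→0: 0 is gray → back edge
Back edge closes the cycle 0 → 2 → 8 → 1 → 0; its vertices are {0, 1, 2, 8}.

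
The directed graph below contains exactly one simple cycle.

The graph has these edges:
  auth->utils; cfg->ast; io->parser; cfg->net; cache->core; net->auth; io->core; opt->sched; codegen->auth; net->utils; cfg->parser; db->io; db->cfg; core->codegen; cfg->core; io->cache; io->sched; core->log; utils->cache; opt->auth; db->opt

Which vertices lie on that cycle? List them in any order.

auth, core, cache, utils, codegen

DFS with gray/black marking from cache:
cache gray
  core gray
    log gray
    log black
    codegen gray
      auth gray
        utils gray
          utils→cache: cache is gray → back edge
Back edge closes the cycle cache → core → codegen → auth → utils → cache; its vertices are {auth, core, cache, utils, codegen}.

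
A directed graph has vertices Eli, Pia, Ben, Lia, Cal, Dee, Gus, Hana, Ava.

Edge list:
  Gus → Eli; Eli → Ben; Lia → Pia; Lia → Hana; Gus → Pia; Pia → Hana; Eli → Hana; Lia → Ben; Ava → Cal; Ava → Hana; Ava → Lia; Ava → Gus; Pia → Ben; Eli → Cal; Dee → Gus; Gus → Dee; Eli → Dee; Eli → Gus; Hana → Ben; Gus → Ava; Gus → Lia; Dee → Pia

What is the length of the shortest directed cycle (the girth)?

For each vertex v, BFS finds the shortest path from v back to v.
The shortest such closed walk is Dee → Gus → Dee, length 2.

2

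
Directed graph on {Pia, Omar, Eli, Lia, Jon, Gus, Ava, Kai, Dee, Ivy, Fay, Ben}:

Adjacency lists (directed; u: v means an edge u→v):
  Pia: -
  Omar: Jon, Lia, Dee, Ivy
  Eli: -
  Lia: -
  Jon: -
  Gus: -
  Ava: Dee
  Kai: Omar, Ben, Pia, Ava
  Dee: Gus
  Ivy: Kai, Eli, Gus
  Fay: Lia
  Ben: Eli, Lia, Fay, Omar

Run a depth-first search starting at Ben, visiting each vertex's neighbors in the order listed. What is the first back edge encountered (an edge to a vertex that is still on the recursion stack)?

Kai→Omar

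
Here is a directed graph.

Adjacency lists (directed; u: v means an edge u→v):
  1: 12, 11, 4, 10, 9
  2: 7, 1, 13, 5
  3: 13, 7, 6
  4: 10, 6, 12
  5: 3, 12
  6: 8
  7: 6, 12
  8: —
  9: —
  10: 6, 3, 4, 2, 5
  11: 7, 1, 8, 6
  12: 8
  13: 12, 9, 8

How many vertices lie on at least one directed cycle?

A vertex is on a directed cycle iff it belongs to a strongly connected component of size ≥ 2 (or has a self-loop).
The vertices on cycles are {1, 2, 4, 10, 11} — 5 in total.

5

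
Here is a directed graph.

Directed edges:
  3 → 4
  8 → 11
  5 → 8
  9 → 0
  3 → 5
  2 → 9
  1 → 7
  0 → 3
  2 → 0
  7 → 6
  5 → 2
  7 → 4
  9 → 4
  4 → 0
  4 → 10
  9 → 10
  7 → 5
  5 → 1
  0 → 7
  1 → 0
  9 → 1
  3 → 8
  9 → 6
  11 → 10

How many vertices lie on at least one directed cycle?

A vertex is on a directed cycle iff it belongs to a strongly connected component of size ≥ 2 (or has a self-loop).
The vertices on cycles are {0, 1, 2, 3, 4, 5, 7, 9} — 8 in total.

8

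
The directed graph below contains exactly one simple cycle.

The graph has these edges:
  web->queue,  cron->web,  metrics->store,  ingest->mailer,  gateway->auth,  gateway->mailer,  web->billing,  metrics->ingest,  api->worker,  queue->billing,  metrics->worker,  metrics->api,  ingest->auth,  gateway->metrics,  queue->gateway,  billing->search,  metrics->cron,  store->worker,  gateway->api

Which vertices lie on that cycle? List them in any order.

web, cron, queue, gateway, metrics

DFS with gray/black marking from web:
web gray
  billing gray
    search gray
    search black
  billing black
  queue gray
    queue→billing: billing black — skip
    gateway gray
      mailer gray
      mailer black
      api gray
        worker gray
        worker black
      api black
      auth gray
      auth black
      metrics gray
        metrics→worker: worker black — skip
        cron gray
          cron→web: web is gray → back edge
Back edge closes the cycle web → queue → gateway → metrics → cron → web; its vertices are {web, cron, queue, gateway, metrics}.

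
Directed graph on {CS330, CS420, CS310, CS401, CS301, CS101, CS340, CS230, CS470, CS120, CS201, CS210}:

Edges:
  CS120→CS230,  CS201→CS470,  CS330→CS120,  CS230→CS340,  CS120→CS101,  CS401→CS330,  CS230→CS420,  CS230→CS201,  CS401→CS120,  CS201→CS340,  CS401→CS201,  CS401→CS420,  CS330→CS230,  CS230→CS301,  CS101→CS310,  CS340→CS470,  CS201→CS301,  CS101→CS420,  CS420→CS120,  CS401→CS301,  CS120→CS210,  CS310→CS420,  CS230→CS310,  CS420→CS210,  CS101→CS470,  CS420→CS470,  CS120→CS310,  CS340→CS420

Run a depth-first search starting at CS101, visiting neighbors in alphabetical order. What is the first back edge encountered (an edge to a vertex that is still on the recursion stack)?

DFS from CS101 (visiting neighbors in alphabetical order); mark gray on enter, black on exit:
CS101 gray
  CS310 gray
    CS420 gray
      CS120 gray
        CS120→CS101: CS101 is gray → back edge
First back edge: CS120 → CS101.

CS120->CS101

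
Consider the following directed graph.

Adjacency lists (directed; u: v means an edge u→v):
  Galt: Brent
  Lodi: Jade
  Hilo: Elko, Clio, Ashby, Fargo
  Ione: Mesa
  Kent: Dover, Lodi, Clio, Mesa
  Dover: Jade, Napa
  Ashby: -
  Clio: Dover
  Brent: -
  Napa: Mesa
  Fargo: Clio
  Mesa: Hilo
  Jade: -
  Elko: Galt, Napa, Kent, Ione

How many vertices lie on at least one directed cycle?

A vertex is on a directed cycle iff it belongs to a strongly connected component of size ≥ 2 (or has a self-loop).
The vertices on cycles are {Clio, Elko, Hilo, Ione, Kent, Mesa, Napa, Dover, Fargo} — 9 in total.

9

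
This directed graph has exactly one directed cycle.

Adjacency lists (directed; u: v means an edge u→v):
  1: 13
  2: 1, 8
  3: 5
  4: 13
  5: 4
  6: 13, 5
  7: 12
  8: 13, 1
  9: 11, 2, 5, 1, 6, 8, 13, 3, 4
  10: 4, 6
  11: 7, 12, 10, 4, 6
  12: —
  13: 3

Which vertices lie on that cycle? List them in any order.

3, 4, 5, 13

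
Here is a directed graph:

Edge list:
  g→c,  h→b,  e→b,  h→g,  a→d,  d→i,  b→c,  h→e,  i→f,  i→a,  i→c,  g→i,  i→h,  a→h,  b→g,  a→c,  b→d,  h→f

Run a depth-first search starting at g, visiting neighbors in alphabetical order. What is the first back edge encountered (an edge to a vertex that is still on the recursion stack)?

d→i

DFS from g (visiting neighbors in alphabetical order); mark gray on enter, black on exit:
g gray
  c gray
  c black
  i gray
    a gray
      a→c: c black — skip
      d gray
        d→i: i is gray → back edge
First back edge: d → i.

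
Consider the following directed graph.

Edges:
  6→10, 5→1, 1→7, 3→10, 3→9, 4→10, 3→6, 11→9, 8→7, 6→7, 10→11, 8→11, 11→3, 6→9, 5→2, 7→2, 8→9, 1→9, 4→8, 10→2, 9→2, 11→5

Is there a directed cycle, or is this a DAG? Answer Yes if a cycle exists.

Yes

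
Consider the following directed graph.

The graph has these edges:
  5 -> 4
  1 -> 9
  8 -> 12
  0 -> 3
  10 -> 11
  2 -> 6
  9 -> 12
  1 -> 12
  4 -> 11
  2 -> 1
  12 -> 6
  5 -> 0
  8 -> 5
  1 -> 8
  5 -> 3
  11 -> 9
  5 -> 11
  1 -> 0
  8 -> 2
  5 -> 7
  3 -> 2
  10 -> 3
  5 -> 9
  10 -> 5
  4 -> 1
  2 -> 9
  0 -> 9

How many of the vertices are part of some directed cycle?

7

A vertex is on a directed cycle iff it belongs to a strongly connected component of size ≥ 2 (or has a self-loop).
The vertices on cycles are {0, 1, 2, 3, 4, 5, 8} — 7 in total.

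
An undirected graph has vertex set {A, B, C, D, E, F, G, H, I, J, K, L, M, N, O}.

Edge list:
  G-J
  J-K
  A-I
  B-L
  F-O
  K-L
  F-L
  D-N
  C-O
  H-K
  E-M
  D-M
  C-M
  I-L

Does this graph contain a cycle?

No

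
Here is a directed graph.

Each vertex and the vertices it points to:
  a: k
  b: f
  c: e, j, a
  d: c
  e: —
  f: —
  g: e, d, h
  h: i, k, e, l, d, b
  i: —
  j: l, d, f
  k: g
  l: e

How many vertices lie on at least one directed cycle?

A vertex is on a directed cycle iff it belongs to a strongly connected component of size ≥ 2 (or has a self-loop).
The vertices on cycles are {a, c, d, g, h, j, k} — 7 in total.

7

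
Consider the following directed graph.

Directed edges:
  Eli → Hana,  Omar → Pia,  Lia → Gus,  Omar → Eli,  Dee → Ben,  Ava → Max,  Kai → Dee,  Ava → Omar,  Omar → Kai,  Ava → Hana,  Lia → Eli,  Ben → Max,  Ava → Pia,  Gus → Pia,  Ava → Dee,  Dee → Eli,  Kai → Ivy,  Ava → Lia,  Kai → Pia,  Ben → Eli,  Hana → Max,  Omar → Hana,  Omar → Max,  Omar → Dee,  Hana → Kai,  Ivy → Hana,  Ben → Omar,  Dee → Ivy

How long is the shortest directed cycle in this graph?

3

For each vertex v, BFS finds the shortest path from v back to v.
The shortest such closed walk is Dee → Ben → Omar → Dee, length 3.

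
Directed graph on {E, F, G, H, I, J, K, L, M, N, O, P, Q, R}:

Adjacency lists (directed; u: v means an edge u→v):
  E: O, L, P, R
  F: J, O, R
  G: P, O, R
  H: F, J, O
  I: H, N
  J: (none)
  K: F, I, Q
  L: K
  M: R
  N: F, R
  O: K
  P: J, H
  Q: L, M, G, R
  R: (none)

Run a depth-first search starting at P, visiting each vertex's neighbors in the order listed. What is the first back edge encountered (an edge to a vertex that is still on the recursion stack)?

DFS from P (visiting each vertex's neighbors in the order listed); mark gray on enter, black on exit:
P gray
  J gray
  J black
  H gray
    F gray
      F→J: J black — skip
      O gray
        K gray
          K→F: F is gray → back edge
First back edge: K → F.

K→F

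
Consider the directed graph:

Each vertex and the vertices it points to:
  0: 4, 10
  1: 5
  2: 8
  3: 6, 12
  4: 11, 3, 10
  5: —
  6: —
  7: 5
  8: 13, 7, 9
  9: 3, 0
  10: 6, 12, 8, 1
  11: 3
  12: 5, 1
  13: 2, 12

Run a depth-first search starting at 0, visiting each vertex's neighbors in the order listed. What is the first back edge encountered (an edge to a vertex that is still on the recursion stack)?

2->8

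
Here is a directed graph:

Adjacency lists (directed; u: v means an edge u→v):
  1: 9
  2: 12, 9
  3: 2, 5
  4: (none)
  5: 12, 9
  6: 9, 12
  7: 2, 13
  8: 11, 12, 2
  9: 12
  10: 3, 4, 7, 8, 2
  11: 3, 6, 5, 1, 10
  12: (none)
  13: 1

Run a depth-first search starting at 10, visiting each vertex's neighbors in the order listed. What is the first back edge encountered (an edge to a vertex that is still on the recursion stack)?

11→10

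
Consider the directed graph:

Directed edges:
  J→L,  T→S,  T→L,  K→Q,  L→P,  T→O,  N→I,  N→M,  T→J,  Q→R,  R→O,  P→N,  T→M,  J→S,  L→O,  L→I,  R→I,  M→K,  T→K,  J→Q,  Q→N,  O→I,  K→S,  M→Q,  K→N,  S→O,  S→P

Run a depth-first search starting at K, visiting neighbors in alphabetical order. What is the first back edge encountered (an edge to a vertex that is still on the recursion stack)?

DFS from K (visiting neighbors in alphabetical order); mark gray on enter, black on exit:
K gray
  N gray
    I gray
    I black
    M gray
      M→K: K is gray → back edge
First back edge: M → K.

M→K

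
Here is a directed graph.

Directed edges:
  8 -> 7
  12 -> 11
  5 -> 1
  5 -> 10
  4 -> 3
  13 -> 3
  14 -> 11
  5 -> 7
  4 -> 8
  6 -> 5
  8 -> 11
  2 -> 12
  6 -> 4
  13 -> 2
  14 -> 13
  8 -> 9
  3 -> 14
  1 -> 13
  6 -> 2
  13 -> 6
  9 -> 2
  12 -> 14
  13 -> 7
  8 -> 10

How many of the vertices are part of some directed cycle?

11

A vertex is on a directed cycle iff it belongs to a strongly connected component of size ≥ 2 (or has a self-loop).
The vertices on cycles are {1, 2, 3, 4, 5, 6, 8, 9, 12, 13, 14} — 11 in total.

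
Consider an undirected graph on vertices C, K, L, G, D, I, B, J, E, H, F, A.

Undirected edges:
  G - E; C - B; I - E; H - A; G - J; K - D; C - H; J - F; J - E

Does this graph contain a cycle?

Yes

DFS, tracking each vertex's parent; an edge to a visited non-parent vertex closes a cycle.
Start from B:
visit B (parent –)
  visit C (parent B)
    visit H (parent C)
      visit A (parent H)
        A–H: parent, skip
      H–C: parent, skip
    C–B: parent, skip
visit K (parent –)
  visit D (parent K)
    D–K: parent, skip
visit L (parent –)
visit G (parent –)
  visit E (parent G)
    E–G: parent, skip
    visit I (parent E)
      I–E: parent, skip
    visit J (parent E)
      J–E: parent, skip
      J–G: G visited and ≠ parent → cycle
Cycle: G – E – J – G.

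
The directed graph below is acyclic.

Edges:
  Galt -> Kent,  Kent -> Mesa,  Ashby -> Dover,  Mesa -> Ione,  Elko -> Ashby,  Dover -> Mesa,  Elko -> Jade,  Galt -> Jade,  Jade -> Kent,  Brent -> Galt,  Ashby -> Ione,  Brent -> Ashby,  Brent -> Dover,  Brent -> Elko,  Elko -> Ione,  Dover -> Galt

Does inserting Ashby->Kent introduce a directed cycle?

No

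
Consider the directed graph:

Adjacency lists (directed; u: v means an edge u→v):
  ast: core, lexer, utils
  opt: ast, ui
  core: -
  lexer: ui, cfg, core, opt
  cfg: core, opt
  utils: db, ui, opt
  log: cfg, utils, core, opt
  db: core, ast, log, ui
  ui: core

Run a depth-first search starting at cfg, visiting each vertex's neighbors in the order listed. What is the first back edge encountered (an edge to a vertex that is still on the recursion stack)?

DFS from cfg (visiting each vertex's neighbors in the order listed); mark gray on enter, black on exit:
cfg gray
  core gray
  core black
  opt gray
    ast gray
      ast→core: core black — skip
      lexer gray
        ui gray
          ui→core: core black — skip
        ui black
        lexer→cfg: cfg is gray → back edge
First back edge: lexer → cfg.

lexer->cfg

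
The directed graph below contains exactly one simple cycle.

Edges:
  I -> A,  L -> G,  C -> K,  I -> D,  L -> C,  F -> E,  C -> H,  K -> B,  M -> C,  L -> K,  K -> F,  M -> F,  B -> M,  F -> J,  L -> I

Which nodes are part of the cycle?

B, C, K, M

DFS with gray/black marking from K:
K gray
  B gray
    M gray
      F gray
        J gray
        J black
        E gray
        E black
      F black
      C gray
        H gray
        H black
        C→K: K is gray → back edge
Back edge closes the cycle K → B → M → C → K; its vertices are {B, C, K, M}.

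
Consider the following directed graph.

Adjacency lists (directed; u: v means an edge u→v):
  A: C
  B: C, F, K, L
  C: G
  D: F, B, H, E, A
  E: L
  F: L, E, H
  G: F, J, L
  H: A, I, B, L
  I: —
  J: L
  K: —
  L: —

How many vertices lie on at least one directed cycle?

A vertex is on a directed cycle iff it belongs to a strongly connected component of size ≥ 2 (or has a self-loop).
The vertices on cycles are {A, B, C, F, G, H} — 6 in total.

6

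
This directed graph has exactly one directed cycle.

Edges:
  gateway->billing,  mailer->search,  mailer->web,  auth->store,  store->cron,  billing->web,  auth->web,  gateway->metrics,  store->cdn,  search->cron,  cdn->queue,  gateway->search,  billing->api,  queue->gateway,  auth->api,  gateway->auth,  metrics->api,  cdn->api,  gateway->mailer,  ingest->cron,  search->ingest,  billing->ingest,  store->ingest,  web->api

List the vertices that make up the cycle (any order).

DFS with gray/black marking from queue:
queue gray
  gateway gray
    search gray
      ingest gray
        cron gray
        cron black
      ingest black
      search→cron: cron black — skip
    search black
    mailer gray
      web gray
        api gray
        api black
      web black
      mailer→search: search black — skip
    mailer black
    metrics gray
      metrics→api: api black — skip
    metrics black
    auth gray
      auth→web: web black — skip
      store gray
        cdn gray
          cdn→queue: queue is gray → back edge
Back edge closes the cycle queue → gateway → auth → store → cdn → queue; its vertices are {cdn, auth, queue, store, gateway}.

cdn, auth, queue, store, gateway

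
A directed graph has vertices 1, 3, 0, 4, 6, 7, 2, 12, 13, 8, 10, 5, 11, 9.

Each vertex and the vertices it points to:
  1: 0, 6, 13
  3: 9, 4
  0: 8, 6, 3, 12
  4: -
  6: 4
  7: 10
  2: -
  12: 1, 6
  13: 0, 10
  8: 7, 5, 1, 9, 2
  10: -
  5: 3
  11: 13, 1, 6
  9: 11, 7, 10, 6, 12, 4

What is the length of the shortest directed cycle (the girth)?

3

For each vertex v, BFS finds the shortest path from v back to v.
The shortest such closed walk is 8 → 1 → 0 → 8, length 3.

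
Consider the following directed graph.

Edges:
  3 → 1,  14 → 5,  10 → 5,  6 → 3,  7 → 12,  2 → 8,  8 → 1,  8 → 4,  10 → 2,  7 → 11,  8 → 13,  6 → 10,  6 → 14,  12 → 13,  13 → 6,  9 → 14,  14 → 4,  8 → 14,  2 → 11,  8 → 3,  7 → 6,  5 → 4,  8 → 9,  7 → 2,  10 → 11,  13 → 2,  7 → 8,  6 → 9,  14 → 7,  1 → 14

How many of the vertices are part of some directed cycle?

11

A vertex is on a directed cycle iff it belongs to a strongly connected component of size ≥ 2 (or has a self-loop).
The vertices on cycles are {1, 2, 3, 6, 7, 8, 9, 10, 12, 13, 14} — 11 in total.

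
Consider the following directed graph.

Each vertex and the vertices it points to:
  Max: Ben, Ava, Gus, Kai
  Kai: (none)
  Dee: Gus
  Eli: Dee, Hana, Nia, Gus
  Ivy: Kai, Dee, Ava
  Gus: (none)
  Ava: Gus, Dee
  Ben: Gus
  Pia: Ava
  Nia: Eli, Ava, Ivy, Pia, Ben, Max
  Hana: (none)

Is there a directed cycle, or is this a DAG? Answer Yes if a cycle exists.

Yes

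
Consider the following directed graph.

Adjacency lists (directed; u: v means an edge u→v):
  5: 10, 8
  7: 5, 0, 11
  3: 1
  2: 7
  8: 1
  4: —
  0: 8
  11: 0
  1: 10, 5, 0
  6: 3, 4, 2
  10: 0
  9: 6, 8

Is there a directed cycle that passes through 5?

Yes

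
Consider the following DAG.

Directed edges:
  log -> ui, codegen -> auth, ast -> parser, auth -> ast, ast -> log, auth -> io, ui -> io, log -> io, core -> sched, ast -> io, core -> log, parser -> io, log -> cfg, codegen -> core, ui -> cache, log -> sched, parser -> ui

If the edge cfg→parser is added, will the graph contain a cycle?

No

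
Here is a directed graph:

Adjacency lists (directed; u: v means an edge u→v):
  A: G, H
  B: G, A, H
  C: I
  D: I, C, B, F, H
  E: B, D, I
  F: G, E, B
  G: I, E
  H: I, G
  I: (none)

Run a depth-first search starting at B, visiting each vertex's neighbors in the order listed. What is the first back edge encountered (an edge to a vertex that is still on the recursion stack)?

E→B

DFS from B (visiting each vertex's neighbors in the order listed); mark gray on enter, black on exit:
B gray
  G gray
    I gray
    I black
    E gray
      E→B: B is gray → back edge
First back edge: E → B.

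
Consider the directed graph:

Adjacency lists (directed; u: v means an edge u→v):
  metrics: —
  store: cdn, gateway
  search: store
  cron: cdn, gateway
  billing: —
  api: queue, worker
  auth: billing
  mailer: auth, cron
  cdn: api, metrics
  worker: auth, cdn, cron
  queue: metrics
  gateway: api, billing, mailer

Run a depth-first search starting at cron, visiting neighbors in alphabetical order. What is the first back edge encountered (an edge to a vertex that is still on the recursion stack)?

DFS from cron (visiting neighbors in alphabetical order); mark gray on enter, black on exit:
cron gray
  cdn gray
    api gray
      queue gray
        metrics gray
        metrics black
      queue black
      worker gray
        auth gray
          billing gray
          billing black
        auth black
        worker→cdn: cdn is gray → back edge
First back edge: worker → cdn.

worker->cdn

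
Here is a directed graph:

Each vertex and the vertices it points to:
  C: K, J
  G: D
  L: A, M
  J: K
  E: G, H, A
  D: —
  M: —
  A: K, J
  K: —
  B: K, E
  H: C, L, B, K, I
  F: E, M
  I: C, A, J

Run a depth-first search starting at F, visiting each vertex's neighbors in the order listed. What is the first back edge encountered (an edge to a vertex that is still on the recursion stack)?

DFS from F (visiting each vertex's neighbors in the order listed); mark gray on enter, black on exit:
F gray
  E gray
    G gray
      D gray
      D black
    G black
    H gray
      C gray
        K gray
        K black
        J gray
          J→K: K black — skip
        J black
      C black
      L gray
        A gray
          A→K: K black — skip
          A→J: J black — skip
        A black
        M gray
        M black
      L black
      B gray
        B→K: K black — skip
        B→E: E is gray → back edge
First back edge: B → E.

B→E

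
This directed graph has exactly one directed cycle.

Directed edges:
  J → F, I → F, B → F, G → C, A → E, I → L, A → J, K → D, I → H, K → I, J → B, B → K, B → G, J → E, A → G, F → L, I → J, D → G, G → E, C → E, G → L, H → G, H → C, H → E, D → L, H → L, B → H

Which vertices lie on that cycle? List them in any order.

DFS with gray/black marking from J:
J gray
  B gray
    G gray
      L gray
      L black
      C gray
        E gray
        E black
      C black
      G→E: E black — skip
    G black
    K gray
      I gray
        F gray
          F→L: L black — skip
        F black
        I→L: L black — skip
        H gray
          H→L: L black — skip
          H→E: E black — skip
          H→G: G black — skip
          H→C: C black — skip
        H black
        I→J: J is gray → back edge
Back edge closes the cycle J → B → K → I → J; its vertices are {B, I, J, K}.

B, I, J, K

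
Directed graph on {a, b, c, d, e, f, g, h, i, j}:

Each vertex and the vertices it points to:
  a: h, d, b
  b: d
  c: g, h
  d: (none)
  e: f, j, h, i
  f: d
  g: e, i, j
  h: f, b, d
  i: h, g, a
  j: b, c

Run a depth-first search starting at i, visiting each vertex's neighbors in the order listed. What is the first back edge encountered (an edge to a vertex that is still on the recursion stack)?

DFS from i (visiting each vertex's neighbors in the order listed); mark gray on enter, black on exit:
i gray
  h gray
    f gray
      d gray
      d black
    f black
    b gray
      b→d: d black — skip
    b black
    h→d: d black — skip
  h black
  g gray
    e gray
      e→f: f black — skip
      j gray
        j→b: b black — skip
        c gray
          c→g: g is gray → back edge
First back edge: c → g.

c->g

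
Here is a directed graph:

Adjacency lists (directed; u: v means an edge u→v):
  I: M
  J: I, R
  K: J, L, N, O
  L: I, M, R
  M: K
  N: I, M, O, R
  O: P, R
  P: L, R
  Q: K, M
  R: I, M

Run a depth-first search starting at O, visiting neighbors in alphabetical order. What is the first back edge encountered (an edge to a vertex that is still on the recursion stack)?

J→I

DFS from O (visiting neighbors in alphabetical order); mark gray on enter, black on exit:
O gray
  P gray
    L gray
      I gray
        M gray
          K gray
            J gray
              J→I: I is gray → back edge
First back edge: J → I.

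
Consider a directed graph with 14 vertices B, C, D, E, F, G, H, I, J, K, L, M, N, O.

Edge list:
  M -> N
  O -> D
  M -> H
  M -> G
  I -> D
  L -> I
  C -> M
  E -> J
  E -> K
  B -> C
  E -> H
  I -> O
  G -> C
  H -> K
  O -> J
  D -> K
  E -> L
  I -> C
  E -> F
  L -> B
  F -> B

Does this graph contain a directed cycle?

DFS with white/gray/black marking, starting from M:
M gray
  H gray
    K gray
    K black
  H black
  N gray
  N black
  G gray
    C gray
      C→M: M is gray → back edge
Back edge found, so a cycle exists: M → G → C → M.

Yes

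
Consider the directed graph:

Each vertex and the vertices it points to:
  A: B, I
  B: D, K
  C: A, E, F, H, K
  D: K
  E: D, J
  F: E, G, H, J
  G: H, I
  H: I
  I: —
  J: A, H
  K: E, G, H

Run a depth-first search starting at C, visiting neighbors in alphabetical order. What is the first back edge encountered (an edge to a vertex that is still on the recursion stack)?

E→D

DFS from C (visiting neighbors in alphabetical order); mark gray on enter, black on exit:
C gray
  A gray
    B gray
      D gray
        K gray
          E gray
            E→D: D is gray → back edge
First back edge: E → D.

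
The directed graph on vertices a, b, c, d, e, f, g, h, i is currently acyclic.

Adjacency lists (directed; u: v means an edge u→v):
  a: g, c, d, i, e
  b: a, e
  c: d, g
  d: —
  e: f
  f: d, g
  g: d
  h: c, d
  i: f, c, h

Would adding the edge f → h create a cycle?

Adding f→h creates a cycle iff h can already reach f.
Explore from h: no path reaches f. The graph stays acyclic.

No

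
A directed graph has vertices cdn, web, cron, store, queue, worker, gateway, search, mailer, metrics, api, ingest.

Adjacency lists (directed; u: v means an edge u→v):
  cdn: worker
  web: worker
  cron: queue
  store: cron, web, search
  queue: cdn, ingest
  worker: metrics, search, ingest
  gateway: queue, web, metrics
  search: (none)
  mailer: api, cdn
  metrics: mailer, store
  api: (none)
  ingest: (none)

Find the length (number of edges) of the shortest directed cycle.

4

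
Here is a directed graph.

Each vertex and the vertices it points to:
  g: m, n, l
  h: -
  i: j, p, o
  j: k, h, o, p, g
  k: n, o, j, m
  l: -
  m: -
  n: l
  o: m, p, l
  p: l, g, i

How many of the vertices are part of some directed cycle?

A vertex is on a directed cycle iff it belongs to a strongly connected component of size ≥ 2 (or has a self-loop).
The vertices on cycles are {i, j, k, o, p} — 5 in total.

5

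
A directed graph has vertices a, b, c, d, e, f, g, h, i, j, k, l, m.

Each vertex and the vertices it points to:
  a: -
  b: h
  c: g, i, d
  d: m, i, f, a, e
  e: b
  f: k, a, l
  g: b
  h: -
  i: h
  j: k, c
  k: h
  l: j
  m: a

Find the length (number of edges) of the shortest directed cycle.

5

For each vertex v, BFS finds the shortest path from v back to v.
The shortest such closed walk is j → c → d → f → l → j, length 5.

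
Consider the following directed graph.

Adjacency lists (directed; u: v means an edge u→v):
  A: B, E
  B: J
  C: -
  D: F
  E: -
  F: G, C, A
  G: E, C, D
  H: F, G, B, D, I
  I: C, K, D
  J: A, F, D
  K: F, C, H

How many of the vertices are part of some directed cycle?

A vertex is on a directed cycle iff it belongs to a strongly connected component of size ≥ 2 (or has a self-loop).
The vertices on cycles are {A, B, D, F, G, H, I, J, K} — 9 in total.

9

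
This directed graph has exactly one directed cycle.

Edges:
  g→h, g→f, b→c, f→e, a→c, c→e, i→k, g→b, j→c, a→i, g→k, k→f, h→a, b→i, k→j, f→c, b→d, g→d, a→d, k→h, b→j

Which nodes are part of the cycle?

a, h, i, k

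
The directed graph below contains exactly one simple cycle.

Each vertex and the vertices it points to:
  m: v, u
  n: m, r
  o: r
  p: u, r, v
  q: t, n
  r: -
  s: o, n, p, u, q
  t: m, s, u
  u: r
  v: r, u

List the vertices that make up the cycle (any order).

q, s, t

DFS with gray/black marking from q:
q gray
  t gray
    m gray
      v gray
        r gray
        r black
        u gray
          u→r: r black — skip
        u black
      v black
      m→u: u black — skip
    m black
    s gray
      o gray
        o→r: r black — skip
      o black
      n gray
        n→m: m black — skip
        n→r: r black — skip
      n black
      p gray
        p→u: u black — skip
        p→r: r black — skip
        p→v: v black — skip
      p black
      s→u: u black — skip
      s→q: q is gray → back edge
Back edge closes the cycle q → t → s → q; its vertices are {q, s, t}.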